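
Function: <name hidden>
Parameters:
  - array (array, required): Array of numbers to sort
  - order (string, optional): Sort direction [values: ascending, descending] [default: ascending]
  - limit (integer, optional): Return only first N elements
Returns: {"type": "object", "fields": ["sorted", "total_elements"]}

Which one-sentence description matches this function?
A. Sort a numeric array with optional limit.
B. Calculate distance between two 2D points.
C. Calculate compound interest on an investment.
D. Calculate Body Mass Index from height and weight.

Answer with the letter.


Parameters array, order, limit and return ["sorted", "total_elements"] fit: Sort a numeric array with optional limit.
A


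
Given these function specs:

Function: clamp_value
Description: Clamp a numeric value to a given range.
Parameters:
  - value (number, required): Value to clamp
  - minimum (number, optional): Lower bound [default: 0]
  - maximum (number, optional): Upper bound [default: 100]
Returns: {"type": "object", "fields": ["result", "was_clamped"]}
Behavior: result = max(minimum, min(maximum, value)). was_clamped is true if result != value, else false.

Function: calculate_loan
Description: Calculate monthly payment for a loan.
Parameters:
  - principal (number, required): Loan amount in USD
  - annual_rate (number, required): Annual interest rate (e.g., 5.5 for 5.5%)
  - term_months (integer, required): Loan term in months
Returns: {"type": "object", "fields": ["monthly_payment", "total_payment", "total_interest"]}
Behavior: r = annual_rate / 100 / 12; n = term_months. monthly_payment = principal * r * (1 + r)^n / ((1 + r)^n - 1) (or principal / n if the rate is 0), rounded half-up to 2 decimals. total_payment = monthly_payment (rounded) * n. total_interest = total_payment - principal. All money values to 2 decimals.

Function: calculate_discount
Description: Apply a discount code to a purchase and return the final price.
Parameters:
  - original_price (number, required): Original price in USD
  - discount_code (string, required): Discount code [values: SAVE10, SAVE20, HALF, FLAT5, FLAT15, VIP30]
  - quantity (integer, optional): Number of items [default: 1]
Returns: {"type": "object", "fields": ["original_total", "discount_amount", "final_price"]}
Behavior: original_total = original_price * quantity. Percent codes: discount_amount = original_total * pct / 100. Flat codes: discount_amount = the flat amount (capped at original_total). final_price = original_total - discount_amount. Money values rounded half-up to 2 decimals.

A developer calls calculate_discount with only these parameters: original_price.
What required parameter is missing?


Required parameters: original_price, discount_code
Provided: original_price
Missing: discount_code
discount_code


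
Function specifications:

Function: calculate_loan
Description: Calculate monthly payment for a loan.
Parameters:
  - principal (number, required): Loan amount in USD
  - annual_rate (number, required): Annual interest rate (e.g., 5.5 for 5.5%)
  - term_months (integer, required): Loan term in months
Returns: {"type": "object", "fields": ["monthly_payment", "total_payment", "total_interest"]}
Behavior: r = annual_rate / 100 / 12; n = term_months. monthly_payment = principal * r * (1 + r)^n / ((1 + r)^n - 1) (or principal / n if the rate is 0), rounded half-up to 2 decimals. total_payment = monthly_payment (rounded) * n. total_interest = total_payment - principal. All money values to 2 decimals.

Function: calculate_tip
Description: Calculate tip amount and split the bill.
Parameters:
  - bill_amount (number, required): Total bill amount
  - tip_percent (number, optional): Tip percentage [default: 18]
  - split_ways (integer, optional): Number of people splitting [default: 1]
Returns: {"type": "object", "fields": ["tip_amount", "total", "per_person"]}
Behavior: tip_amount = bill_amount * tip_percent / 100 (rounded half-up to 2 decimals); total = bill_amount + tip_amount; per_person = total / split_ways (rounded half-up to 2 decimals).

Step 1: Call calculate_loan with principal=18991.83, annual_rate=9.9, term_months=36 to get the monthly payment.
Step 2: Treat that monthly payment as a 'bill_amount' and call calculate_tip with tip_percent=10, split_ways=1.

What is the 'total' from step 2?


Step 1: calculate_loan(principal=18991.83, annual_rate=9.9, term_months=36)
  r = 9.9 / 100 / 12 = 0.00825 (keep full precision)
  (1 + r)^36 = 1.34417652
  monthly_payment = 18991.83 * 0.00825 * 1.34417652 / (1.34417652 - 1) = 611.921665 -> 611.92
  total_payment = 611.92 * 36 = 22029.12
  total_interest = 22029.12 - 18991.83 = 3037.29
  -> monthly_payment = 611.92
Step 2: calculate_tip(bill_amount=611.92, tip_percent=10, split_ways=1)
  tip_amount = 611.92 * 10/100 = 61.192 -> 61.19
  total = 611.92 + 61.19 = 673.11
  per_person = 673.11 / 1 = 673.11 -> 673.11
  -> total = 673.11
$673.11


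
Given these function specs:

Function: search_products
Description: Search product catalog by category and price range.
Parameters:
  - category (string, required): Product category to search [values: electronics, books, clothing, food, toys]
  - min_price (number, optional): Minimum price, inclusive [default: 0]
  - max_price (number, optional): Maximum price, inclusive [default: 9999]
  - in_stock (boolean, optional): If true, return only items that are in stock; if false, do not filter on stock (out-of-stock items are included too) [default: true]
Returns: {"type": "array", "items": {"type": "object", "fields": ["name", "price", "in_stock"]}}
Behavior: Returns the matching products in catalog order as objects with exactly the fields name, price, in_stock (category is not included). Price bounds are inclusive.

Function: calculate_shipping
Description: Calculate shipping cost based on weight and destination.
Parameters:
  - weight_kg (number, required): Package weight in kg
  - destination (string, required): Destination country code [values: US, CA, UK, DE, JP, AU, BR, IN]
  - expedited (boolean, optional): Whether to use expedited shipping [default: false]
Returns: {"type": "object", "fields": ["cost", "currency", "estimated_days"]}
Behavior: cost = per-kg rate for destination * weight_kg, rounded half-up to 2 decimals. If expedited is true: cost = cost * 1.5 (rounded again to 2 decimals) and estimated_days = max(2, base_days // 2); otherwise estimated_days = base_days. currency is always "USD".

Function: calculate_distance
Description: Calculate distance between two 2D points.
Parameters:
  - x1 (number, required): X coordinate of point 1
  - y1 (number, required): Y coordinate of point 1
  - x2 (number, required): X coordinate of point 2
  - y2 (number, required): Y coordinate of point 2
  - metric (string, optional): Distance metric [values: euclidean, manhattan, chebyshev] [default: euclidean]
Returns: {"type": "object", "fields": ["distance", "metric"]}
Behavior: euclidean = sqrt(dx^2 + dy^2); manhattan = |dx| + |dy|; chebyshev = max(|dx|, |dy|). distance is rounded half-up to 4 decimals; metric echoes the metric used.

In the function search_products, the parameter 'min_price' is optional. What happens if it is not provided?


The search_products spec declares:
  - min_price (number, optional): Minimum price, inclusive [default: 0]
It defaults to 0


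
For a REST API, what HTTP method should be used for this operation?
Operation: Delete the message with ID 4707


GET = read, POST = create, PUT = update/replace, DELETE = remove
This operation is a removal.
DELETE


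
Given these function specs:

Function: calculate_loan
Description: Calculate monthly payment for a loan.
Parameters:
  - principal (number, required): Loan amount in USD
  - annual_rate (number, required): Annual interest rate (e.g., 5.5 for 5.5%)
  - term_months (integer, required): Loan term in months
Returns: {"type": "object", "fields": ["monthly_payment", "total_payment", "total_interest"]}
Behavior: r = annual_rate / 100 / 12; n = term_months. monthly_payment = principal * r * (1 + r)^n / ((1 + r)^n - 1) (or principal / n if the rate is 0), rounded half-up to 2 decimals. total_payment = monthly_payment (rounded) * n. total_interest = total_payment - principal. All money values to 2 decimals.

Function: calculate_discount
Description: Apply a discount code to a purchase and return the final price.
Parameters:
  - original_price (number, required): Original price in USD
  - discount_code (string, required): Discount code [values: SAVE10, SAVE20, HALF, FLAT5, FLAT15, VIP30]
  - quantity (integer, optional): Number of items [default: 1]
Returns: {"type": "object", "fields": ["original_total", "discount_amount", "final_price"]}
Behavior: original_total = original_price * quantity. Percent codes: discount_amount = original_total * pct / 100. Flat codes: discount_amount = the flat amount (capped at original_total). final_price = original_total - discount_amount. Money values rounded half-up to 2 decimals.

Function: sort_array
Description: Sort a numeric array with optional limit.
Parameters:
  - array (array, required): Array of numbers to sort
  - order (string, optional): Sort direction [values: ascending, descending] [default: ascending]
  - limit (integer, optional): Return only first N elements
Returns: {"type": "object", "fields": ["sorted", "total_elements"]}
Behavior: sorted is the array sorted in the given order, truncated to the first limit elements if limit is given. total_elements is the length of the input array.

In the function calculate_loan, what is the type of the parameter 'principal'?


The calculate_loan spec declares:
  - principal (number, required): Loan amount in USD
Type:
number


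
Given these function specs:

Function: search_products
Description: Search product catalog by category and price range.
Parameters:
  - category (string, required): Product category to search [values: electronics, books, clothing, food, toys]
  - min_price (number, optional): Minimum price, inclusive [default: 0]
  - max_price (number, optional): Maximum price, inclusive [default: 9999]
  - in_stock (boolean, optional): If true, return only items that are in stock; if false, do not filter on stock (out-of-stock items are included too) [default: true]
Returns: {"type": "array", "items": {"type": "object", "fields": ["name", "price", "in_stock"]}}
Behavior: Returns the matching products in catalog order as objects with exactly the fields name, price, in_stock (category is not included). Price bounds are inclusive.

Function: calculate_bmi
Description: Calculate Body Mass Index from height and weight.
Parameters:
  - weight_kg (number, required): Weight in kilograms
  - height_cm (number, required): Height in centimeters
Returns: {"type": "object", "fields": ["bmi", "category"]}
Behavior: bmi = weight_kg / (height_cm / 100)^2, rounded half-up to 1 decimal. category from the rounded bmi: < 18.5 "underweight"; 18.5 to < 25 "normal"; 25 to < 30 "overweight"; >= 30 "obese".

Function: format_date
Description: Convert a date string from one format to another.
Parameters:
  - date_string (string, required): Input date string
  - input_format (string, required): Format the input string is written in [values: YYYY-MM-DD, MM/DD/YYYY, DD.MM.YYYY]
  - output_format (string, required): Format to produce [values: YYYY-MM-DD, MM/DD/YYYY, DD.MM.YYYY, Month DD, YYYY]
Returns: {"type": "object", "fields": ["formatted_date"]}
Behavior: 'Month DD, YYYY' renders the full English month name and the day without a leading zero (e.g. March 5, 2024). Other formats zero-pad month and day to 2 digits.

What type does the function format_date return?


The format_date spec declares Returns: {"type": "object", "fields": ["formatted_date"]}
Type:
object


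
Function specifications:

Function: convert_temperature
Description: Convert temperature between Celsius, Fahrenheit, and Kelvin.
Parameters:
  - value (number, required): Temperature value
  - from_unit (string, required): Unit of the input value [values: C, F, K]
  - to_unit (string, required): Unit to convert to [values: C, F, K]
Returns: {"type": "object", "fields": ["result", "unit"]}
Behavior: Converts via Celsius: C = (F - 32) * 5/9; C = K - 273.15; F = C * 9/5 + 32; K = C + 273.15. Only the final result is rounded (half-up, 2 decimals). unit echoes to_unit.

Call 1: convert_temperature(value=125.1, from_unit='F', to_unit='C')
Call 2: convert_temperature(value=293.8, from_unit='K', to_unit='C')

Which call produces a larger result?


Call 1:
  To C: (125.1 - 32) * 5/9 = 51.722222
  Target is C: 51.722222
  Round to 2 decimals: 51.72
  -> 51.72 C
Call 2:
  To C: 293.8 - 273.15 = 20.65
  Target is C: 20.65
  Round to 2 decimals: 20.65
  -> 20.65 C
Call 1 (51.72 C)


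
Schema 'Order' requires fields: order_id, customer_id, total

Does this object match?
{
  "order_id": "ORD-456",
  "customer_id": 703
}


Checking required fields...
Missing: total
Invalid - missing required field 'total'


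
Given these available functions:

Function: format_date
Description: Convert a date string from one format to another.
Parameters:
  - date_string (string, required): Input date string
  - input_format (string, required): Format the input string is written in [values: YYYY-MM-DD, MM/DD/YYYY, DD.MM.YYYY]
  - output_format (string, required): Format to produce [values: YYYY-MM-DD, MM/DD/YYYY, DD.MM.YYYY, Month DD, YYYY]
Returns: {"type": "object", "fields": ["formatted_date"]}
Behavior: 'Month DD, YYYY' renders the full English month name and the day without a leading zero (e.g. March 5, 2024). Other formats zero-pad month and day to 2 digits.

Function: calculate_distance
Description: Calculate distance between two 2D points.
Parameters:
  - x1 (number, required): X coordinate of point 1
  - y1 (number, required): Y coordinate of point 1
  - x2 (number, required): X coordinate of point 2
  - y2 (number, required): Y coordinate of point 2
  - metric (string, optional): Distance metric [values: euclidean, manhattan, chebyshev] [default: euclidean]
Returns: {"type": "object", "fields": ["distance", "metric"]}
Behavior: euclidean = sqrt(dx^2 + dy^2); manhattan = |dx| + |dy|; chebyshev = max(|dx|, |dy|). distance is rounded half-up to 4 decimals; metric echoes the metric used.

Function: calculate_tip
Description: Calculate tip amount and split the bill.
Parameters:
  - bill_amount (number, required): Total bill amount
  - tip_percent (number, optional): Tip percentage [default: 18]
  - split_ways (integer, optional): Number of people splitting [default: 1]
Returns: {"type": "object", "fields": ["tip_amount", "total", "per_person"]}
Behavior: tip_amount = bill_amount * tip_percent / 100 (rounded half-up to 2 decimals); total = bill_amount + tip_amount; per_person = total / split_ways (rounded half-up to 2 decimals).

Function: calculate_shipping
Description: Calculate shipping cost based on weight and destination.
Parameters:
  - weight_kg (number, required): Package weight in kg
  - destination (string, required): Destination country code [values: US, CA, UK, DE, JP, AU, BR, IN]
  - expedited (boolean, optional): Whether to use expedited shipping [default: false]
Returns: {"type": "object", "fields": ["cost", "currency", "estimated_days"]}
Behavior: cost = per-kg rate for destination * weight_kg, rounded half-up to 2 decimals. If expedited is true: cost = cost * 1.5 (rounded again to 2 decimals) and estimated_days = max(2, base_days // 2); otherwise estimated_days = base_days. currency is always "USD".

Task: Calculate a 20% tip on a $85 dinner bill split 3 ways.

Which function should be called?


The task needs a function whose description is: Calculate tip amount and split the bill.
calculate_tip


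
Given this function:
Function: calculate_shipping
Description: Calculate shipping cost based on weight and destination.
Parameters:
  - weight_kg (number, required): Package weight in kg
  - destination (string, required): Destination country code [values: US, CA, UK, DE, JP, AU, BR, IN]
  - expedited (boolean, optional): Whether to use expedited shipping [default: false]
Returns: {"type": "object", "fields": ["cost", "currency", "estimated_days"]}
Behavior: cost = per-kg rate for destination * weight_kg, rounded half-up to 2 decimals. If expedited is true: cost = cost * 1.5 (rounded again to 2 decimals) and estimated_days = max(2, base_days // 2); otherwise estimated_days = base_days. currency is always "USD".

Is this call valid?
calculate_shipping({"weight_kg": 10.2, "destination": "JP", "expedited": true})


Checking all required parameters present and types match... All valid.
Valid


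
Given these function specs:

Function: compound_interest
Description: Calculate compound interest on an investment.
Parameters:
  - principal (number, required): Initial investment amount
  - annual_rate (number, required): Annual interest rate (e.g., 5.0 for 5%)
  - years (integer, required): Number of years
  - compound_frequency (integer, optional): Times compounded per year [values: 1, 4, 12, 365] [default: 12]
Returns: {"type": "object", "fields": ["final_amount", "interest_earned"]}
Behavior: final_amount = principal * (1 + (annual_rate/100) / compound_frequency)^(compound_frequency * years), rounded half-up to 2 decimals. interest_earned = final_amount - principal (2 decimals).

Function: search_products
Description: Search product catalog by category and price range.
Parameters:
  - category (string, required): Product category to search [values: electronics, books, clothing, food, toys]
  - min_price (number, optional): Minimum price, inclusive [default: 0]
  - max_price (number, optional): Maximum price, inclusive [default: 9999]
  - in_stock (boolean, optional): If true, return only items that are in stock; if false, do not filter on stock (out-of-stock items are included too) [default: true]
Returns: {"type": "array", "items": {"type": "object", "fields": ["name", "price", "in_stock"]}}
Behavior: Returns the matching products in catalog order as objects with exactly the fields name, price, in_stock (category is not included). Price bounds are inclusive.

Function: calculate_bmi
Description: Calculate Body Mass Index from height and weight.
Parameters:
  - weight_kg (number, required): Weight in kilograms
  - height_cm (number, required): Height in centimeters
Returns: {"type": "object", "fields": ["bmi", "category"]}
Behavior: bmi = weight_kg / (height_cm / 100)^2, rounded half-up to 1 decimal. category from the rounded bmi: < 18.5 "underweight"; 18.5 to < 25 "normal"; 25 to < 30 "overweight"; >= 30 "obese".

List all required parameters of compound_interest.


Parameters of compound_interest and their required/optional flag:
  principal: required
  annual_rate: required
  years: required
  compound_frequency: optional
annual_rate, principal, years


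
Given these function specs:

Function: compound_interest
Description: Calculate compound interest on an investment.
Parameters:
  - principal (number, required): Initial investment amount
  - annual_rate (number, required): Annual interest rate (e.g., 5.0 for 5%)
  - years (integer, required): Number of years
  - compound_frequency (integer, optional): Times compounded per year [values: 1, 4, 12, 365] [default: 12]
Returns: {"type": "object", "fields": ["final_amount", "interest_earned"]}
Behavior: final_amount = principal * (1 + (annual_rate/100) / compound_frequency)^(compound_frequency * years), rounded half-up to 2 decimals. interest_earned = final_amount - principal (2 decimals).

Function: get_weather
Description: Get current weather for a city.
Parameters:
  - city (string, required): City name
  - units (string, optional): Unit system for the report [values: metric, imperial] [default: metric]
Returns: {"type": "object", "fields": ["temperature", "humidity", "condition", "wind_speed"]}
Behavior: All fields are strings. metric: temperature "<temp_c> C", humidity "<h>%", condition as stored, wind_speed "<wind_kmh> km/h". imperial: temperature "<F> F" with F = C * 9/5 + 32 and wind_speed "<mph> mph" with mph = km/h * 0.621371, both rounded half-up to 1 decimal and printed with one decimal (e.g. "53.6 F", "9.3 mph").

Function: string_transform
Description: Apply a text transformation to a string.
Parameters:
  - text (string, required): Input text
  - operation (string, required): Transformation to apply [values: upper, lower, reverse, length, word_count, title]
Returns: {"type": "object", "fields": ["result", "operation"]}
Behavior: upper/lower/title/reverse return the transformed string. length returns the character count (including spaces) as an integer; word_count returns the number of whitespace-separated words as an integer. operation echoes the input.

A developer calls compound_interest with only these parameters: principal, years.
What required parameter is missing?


Required parameters: principal, annual_rate, years
Provided: principal, years
Missing: annual_rate
annual_rate


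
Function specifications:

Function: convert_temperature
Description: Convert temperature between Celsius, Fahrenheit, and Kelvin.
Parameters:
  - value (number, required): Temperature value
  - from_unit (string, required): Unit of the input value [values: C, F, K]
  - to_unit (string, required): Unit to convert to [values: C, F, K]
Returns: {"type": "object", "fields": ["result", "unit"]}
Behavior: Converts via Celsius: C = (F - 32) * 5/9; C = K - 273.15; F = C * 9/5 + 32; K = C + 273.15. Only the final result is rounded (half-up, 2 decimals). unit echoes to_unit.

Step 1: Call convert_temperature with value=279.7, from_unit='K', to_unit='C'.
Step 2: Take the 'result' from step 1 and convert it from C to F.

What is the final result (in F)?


Step 1: convert_temperature(value=279.7, from_unit=K, to_unit=C)
  To C: 279.7 - 273.15 = 6.55
  Target is C: 6.55
  Round to 2 decimals: 6.55
  -> result = 6.55 C
Step 2: convert_temperature(value=6.55, from_unit=C, to_unit=F)
  Input already in C: 6.55
  To F: 6.55 * 9/5 + 32 = 43.79
  Round to 2 decimals: 43.79
  -> result = 43.79 F
43.79 F


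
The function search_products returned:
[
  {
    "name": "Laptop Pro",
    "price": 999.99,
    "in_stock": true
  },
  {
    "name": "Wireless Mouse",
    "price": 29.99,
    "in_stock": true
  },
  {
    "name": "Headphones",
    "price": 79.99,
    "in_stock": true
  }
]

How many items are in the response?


Items: Laptop Pro, Wireless Mouse, Headphones
3


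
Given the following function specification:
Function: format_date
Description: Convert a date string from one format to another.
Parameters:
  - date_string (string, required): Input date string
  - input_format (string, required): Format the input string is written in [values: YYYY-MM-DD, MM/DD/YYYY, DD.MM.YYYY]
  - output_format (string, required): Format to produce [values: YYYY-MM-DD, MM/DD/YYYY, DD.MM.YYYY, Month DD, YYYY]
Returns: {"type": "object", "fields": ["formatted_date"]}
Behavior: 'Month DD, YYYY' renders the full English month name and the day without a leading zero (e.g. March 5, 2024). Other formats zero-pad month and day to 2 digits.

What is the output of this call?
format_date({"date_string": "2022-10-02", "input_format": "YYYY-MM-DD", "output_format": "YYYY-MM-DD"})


Parse '2022-10-02' as YYYY-MM-DD: year=2022, month=10, day=2
Render as YYYY-MM-DD: 2022-10-02
Output:
{"formatted_date": "2022-10-02"}


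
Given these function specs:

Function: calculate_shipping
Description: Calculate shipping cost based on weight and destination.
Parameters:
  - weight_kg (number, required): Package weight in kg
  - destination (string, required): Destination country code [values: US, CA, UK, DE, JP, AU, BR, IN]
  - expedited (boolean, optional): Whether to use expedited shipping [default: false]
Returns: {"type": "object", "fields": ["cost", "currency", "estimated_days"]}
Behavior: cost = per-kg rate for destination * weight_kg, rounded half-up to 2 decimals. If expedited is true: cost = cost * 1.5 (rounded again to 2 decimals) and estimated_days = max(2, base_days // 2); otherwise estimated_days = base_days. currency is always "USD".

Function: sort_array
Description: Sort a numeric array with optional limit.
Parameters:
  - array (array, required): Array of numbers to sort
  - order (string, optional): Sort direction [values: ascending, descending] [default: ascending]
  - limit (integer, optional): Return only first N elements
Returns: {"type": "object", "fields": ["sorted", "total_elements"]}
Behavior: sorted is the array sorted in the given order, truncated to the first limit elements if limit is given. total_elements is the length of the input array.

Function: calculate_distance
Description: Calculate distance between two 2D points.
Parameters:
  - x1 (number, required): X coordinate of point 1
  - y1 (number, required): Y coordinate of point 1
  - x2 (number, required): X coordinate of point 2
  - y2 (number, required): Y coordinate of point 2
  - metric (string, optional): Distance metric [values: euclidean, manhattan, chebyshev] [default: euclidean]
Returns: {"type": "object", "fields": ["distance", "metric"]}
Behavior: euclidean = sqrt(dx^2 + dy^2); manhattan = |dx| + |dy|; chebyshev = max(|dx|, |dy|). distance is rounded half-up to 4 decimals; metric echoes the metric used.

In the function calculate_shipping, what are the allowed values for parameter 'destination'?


The calculate_shipping spec declares:
  - destination (string, required): Destination country code [values: US, CA, UK, DE, JP, AU, BR, IN]
Allowed values:
US, CA, UK, DE, JP, AU, BR, IN


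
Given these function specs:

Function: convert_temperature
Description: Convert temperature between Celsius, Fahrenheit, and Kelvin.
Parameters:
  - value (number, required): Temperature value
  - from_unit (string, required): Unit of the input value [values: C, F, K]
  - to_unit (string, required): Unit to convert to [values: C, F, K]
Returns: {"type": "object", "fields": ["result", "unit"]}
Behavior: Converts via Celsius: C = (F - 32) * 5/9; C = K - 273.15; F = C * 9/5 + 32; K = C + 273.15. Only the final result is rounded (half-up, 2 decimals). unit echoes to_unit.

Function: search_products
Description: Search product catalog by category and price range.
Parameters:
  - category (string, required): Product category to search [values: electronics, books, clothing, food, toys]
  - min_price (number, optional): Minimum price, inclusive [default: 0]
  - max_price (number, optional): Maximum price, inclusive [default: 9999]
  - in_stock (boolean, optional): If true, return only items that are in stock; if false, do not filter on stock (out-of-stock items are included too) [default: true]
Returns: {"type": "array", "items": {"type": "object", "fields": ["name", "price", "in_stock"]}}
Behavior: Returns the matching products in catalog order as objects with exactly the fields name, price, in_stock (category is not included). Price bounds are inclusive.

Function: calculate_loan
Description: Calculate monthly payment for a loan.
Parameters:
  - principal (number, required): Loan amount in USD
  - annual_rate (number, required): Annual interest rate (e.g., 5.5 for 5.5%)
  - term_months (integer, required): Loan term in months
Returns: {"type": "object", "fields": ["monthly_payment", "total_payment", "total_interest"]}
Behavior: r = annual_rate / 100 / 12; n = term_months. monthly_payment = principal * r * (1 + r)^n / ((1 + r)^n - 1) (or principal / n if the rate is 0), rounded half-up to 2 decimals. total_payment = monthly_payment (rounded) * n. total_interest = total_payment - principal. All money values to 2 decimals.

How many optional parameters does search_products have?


Parameters of search_products: category (required), min_price (optional), max_price (optional), in_stock (optional)
Optional count:
3


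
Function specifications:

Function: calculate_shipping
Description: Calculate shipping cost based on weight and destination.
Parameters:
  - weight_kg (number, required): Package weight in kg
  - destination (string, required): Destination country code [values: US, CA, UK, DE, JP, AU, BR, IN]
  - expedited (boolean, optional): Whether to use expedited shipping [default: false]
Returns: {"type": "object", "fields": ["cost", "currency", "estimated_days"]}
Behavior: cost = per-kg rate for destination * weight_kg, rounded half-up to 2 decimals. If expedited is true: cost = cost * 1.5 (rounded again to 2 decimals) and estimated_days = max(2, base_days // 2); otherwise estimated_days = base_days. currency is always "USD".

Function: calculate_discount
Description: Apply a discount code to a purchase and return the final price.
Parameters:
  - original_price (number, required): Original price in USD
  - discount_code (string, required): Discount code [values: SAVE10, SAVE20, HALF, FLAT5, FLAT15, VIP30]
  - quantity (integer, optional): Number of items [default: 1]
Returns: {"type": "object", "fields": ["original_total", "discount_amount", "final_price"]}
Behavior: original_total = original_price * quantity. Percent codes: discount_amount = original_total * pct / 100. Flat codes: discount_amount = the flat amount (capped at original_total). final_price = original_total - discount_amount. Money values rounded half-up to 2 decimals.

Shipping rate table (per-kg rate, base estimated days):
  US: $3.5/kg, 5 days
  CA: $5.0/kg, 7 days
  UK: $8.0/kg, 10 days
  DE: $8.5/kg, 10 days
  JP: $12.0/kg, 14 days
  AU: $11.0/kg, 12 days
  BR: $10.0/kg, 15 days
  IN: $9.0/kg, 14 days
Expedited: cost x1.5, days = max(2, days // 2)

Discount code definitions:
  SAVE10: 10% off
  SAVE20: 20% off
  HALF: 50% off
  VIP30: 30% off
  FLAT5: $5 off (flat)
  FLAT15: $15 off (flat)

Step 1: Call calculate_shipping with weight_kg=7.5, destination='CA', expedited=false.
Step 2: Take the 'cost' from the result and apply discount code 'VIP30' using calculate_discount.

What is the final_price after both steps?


Step 1: calculate_shipping(weight_kg=7.5, destination=CA, expedited=false)
  Rate for CA: $5.0/kg, base 7 days
  cost = 5.0 * 7.5 = 37.5 -> 37.50
  expedited not set/false: estimated_days = 7
  -> cost = 37.50 USD
Step 2: calculate_discount(original_price=37.5, discount_code=VIP30, quantity=1)
  original_total = 37.5 * 1 = 37.50
  VIP30 = 30% off: discount_amount = 37.50 * 30/100 = 11.25 -> 11.25
  final_price = 37.50 - 11.25 = 26.25
  -> final_price = 26.25
$26.25


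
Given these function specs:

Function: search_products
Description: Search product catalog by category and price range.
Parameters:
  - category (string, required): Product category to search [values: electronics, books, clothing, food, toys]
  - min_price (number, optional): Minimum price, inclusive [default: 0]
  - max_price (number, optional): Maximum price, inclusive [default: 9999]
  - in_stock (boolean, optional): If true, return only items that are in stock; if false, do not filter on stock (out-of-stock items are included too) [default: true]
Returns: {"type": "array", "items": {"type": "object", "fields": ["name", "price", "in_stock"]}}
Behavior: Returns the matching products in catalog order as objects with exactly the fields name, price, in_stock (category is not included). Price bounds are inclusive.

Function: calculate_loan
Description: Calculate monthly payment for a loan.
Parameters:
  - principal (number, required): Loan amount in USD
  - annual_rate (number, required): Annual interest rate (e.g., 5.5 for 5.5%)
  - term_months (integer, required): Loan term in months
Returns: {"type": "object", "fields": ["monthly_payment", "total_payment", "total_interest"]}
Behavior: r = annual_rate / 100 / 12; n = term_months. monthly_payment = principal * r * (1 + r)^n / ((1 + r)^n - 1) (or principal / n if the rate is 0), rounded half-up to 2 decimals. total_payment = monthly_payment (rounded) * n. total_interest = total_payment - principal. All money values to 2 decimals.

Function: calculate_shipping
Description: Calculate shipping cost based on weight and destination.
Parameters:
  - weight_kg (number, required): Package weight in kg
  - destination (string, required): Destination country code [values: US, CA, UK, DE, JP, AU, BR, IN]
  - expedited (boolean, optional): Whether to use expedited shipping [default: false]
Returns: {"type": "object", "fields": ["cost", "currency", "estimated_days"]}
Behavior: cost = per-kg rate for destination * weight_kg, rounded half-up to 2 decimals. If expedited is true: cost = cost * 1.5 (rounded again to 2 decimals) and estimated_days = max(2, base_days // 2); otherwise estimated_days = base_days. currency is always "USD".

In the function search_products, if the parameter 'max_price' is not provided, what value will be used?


The search_products spec declares:
  - max_price (number, optional): Maximum price, inclusive [default: 9999]
Default:
9999


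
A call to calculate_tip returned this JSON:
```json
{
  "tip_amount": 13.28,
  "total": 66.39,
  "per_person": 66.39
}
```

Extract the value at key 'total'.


66.39


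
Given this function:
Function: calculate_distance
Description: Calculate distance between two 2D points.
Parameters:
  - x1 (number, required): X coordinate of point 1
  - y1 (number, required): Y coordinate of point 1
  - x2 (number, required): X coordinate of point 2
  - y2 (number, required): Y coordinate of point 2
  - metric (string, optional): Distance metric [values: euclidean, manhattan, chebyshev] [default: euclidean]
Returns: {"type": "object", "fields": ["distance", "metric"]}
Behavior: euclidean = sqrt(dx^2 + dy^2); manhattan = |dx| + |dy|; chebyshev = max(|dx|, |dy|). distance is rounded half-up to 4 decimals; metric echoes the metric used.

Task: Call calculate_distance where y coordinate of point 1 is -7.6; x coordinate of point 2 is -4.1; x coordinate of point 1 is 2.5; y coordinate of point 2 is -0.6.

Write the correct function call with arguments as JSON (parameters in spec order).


Mapping each described value to its parameter name:
  'Y coordinate of point 1' -> y1 = -7.6
  'X coordinate of point 2' -> x2 = -4.1
  'X coordinate of point 1' -> x1 = 2.5
  'Y coordinate of point 2' -> y2 = -0.6
calculate_distance({"x1": 2.5, "y1": -7.6, "x2": -4.1, "y2": -0.6})


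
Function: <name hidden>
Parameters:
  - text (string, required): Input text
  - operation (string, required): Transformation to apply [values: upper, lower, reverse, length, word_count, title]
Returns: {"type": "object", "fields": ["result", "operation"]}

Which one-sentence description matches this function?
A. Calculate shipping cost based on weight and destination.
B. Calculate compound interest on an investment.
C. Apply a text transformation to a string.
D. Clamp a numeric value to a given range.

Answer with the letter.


Parameters text, operation and return ["result", "operation"] fit: Apply a text transformation to a string.
C


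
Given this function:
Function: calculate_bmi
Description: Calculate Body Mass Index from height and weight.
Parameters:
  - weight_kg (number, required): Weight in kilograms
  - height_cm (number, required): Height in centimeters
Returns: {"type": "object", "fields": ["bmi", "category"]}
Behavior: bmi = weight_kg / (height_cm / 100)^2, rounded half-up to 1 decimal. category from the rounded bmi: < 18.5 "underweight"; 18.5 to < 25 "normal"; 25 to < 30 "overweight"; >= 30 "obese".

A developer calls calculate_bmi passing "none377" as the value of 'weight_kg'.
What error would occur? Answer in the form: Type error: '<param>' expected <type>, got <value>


Spec: 'weight_kg' is declared as number; "none377" is a string.
Type error: 'weight_kg' expected number, got "none377"


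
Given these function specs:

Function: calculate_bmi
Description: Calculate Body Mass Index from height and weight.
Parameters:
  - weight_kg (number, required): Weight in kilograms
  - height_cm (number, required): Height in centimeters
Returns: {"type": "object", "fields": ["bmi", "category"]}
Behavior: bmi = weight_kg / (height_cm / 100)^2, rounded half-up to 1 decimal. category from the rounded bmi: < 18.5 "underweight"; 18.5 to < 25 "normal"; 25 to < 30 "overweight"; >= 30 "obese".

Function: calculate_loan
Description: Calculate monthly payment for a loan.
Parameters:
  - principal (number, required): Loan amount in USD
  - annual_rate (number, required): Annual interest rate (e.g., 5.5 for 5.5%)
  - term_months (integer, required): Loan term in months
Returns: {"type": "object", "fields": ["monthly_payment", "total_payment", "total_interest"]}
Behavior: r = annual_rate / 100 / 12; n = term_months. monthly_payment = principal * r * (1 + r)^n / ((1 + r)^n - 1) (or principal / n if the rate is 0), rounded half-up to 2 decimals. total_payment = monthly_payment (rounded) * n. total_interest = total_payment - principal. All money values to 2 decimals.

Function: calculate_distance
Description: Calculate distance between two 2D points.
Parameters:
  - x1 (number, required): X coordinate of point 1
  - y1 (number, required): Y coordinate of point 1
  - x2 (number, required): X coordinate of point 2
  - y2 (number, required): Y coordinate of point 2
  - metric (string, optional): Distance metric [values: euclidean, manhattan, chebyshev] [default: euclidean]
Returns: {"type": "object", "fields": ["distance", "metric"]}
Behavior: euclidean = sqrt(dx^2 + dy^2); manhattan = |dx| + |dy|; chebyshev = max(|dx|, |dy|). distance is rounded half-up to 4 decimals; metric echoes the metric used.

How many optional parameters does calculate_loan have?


Parameters of calculate_loan: principal (required), annual_rate (required), term_months (required)
Optional count:
0


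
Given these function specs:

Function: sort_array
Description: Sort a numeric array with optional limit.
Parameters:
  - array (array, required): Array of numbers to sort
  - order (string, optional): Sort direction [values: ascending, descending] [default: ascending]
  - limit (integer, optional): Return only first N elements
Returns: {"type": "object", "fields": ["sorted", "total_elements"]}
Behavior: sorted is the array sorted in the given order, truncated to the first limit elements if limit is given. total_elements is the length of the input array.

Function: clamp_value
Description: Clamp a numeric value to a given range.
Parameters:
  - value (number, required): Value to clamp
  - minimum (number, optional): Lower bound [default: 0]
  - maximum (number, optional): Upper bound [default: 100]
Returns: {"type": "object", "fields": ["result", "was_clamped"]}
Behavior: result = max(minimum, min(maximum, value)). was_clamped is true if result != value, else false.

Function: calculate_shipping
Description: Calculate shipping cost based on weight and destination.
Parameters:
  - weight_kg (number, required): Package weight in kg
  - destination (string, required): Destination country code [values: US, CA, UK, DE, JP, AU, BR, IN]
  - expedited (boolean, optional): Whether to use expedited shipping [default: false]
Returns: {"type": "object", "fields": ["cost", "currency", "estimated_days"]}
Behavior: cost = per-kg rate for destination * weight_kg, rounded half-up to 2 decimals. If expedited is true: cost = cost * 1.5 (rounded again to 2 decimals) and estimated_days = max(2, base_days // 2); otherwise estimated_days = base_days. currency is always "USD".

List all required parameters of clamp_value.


Parameters of clamp_value and their required/optional flag:
  value: required
  minimum: optional
  maximum: optional
value


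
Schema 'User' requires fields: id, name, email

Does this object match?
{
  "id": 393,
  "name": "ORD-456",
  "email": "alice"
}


Checking required fields... All present.
Valid - all required fields present


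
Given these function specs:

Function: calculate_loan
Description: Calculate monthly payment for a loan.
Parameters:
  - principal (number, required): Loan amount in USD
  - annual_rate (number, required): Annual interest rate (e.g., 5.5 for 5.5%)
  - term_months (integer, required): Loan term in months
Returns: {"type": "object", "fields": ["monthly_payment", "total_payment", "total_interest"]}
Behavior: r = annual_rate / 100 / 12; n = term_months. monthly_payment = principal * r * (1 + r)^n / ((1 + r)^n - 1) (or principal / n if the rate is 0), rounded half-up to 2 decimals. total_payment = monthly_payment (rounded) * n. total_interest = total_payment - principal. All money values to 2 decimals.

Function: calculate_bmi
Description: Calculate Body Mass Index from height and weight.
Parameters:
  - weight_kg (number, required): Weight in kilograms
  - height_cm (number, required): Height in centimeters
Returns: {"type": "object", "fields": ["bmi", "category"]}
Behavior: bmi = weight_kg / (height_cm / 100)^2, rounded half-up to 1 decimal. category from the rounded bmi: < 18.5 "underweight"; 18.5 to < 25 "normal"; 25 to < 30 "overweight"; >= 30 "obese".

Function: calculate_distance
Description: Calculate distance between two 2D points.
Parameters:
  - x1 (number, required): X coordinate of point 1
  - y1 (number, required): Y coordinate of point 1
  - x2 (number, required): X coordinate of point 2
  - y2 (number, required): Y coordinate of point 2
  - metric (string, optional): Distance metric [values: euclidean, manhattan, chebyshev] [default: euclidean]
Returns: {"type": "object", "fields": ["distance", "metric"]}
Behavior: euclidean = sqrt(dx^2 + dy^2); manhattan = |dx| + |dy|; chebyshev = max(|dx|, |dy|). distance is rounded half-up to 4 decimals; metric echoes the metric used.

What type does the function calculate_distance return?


The calculate_distance spec declares Returns: {"type": "object", "fields": ["distance", "metric"]}
Type:
object
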